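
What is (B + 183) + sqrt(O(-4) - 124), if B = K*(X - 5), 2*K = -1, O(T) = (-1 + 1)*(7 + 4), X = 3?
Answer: 184 + 2*I*sqrt(31) ≈ 184.0 + 11.136*I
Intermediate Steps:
O(T) = 0 (O(T) = 0*11 = 0)
K = -1/2 (K = (1/2)*(-1) = -1/2 ≈ -0.50000)
B = 1 (B = -(3 - 5)/2 = -1/2*(-2) = 1)
(B + 183) + sqrt(O(-4) - 124) = (1 + 183) + sqrt(0 - 124) = 184 + sqrt(-124) = 184 + 2*I*sqrt(31)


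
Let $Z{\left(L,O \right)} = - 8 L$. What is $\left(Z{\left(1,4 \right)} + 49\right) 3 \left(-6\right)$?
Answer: $-738$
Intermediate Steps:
$\left(Z{\left(1,4 \right)} + 49\right) 3 \left(-6\right) = \left(\left(-8\right) 1 + 49\right) 3 \left(-6\right) = \left(-8 + 49\right) \left(-18\right) = 41 \left(-18\right) = -738$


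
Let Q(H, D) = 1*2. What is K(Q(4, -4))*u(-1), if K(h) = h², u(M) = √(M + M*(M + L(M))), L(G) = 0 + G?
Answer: 4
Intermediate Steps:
Q(H, D) = 2
L(G) = G
u(M) = √(M + 2*M²) (u(M) = √(M + M*(M + M)) = √(M + M*(2*M)) = √(M + 2*M²))
K(Q(4, -4))*u(-1) = 2²*√(-(1 + 2*(-1))) = 4*√(-(1 - 2)) = 4*√(-1*(-1)) = 4*√1 = 4*1 = 4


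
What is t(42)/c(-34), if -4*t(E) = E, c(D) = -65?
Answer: 21/130 ≈ 0.16154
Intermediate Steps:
t(E) = -E/4
t(42)/c(-34) = -1/4*42/(-65) = -21/2*(-1/65) = 21/130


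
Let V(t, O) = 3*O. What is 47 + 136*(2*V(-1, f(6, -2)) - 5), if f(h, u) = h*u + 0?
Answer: -10425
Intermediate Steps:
f(h, u) = h*u
47 + 136*(2*V(-1, f(6, -2)) - 5) = 47 + 136*(2*(3*(6*(-2))) - 5) = 47 + 136*(2*(3*(-12)) - 5) = 47 + 136*(2*(-36) - 5) = 47 + 136*(-72 - 5) = 47 + 136*(-77) = 47 - 10472 = -10425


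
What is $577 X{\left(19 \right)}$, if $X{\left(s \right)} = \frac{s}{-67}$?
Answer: $- \frac{10963}{67} \approx -163.63$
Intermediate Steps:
$X{\left(s \right)} = - \frac{s}{67}$ ($X{\left(s \right)} = s \left(- \frac{1}{67}\right) = - \frac{s}{67}$)
$577 X{\left(19 \right)} = 577 \left(\left(- \frac{1}{67}\right) 19\right) = 577 \left(- \frac{19}{67}\right) = - \frac{10963}{67}$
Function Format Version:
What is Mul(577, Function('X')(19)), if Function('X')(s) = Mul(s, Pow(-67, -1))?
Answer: Rational(-10963, 67) ≈ -163.63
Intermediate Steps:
Function('X')(s) = Mul(Rational(-1, 67), s) (Function('X')(s) = Mul(s, Rational(-1, 67)) = Mul(Rational(-1, 67), s))
Mul(577, Function('X')(19)) = Mul(577, Mul(Rational(-1, 67), 19)) = Mul(577, Rational(-19, 67)) = Rational(-10963, 67)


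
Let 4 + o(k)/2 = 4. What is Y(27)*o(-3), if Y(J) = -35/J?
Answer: 0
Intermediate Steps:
o(k) = 0 (o(k) = -8 + 2*4 = -8 + 8 = 0)
Y(27)*o(-3) = -35/27*0 = 0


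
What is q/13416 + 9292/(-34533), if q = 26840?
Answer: 33425177/19303947 ≈ 1.7315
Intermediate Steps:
q/13416 + 9292/(-34533) = 26840/13416 + 9292/(-34533) = 26840*(1/13416) + 9292*(-1/34533) = 3355/1677 - 9292/34533 = 33425177/19303947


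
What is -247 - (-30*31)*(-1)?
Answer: -1177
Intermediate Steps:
-247 - (-30*31)*(-1) = -247 - (-930)*(-1) = -247 - 1*930 = -247 - 930 = -1177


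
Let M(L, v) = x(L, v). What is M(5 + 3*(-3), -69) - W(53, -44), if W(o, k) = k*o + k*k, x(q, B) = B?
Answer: 327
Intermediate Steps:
W(o, k) = k² + k*o (W(o, k) = k*o + k² = k² + k*o)
M(L, v) = v
M(5 + 3*(-3), -69) - W(53, -44) = -69 - (-44)*(-44 + 53) = -69 - (-44)*9 = -69 - 1*(-396) = -69 + 396 = 327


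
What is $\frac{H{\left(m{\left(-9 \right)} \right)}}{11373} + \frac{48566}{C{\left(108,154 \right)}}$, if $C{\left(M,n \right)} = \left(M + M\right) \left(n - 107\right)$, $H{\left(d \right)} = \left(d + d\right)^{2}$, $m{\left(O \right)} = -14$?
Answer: $\frac{93383381}{19243116} \approx 4.8528$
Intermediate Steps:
$H{\left(d \right)} = 4 d^{2}$ ($H{\left(d \right)} = \left(2 d\right)^{2} = 4 d^{2}$)
$C{\left(M,n \right)} = 2 M \left(-107 + n\right)$
$\frac{H{\left(m{\left(-9 \right)} \right)}}{11373} + \frac{48566}{C{\left(108,154 \right)}} = \frac{4 \left(-14\right)^{2}}{11373} + \frac{48566}{2 \cdot 108 \left(-107 + 154\right)} = 4 \cdot 196 \cdot \frac{1}{11373} + \frac{48566}{2 \cdot 108 \cdot 47} = 784 \cdot \frac{1}{11373} + \frac{48566}{10152} = \frac{784}{11373} + 48566 \cdot \frac{1}{10152} = \frac{784}{11373} + \frac{24283}{5076} = \frac{93383381}{19243116}$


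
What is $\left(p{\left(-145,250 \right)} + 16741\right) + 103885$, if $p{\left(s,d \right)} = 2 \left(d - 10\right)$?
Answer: $121106$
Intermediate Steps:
$p{\left(s,d \right)} = -20 + 2 d$ ($p{\left(s,d \right)} = 2 \left(-10 + d\right) = -20 + 2 d$)
$\left(p{\left(-145,250 \right)} + 16741\right) + 103885 = \left(\left(-20 + 2 \cdot 250\right) + 16741\right) + 103885 = \left(\left(-20 + 500\right) + 16741\right) + 103885 = \left(480 + 16741\right) + 103885 = 17221 + 103885 = 121106$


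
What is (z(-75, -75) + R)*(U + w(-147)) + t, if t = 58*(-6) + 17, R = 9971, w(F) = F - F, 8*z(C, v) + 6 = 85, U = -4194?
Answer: -167440483/4 ≈ -4.1860e+7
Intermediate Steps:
z(C, v) = 79/8 (z(C, v) = -¾ + (⅛)*85 = -¾ + 85/8 = 79/8)
w(F) = 0
t = -331 (t = -348 + 17 = -331)
(z(-75, -75) + R)*(U + w(-147)) + t = (79/8 + 9971)*(-4194 + 0) - 331 = (79847/8)*(-4194) - 331 = -167439159/4 - 331 = -167440483/4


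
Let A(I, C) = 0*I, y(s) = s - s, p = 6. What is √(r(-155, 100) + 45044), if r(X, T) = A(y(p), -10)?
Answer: 2*√11261 ≈ 212.24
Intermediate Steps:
y(s) = 0
A(I, C) = 0
r(X, T) = 0
√(r(-155, 100) + 45044) = √(0 + 45044) = √45044 = 2*√11261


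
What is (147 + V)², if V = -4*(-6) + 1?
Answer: 29584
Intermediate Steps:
V = 25 (V = 24 + 1 = 25)
(147 + V)² = (147 + 25)² = 172² = 29584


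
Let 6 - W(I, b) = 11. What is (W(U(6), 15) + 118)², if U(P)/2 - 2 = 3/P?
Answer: 12769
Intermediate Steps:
U(P) = 4 + 6/P (U(P) = 4 + 2*(3/P) = 4 + 6/P)
W(I, b) = -5 (W(I, b) = 6 - 1*11 = 6 - 11 = -5)
(W(U(6), 15) + 118)² = (-5 + 118)² = 113² = 12769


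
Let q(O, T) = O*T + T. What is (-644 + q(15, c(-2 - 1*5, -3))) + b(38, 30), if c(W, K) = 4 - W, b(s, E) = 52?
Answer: -416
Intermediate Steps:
q(O, T) = T + O*T
(-644 + q(15, c(-2 - 1*5, -3))) + b(38, 30) = (-644 + (4 - (-2 - 1*5))*(1 + 15)) + 52 = (-644 + (4 - (-2 - 5))*16) + 52 = (-644 + (4 - 1*(-7))*16) + 52 = (-644 + (4 + 7)*16) + 52 = (-644 + 11*16) + 52 = (-644 + 176) + 52 = -468 + 52 = -416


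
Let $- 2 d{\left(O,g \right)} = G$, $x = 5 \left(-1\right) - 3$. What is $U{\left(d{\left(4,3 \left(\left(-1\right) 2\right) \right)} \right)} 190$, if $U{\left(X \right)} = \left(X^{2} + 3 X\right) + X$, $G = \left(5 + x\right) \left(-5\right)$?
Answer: $\frac{9975}{2} \approx 4987.5$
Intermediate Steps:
$x = -8$ ($x = -5 - 3 = -8$)
$G = 15$ ($G = \left(5 - 8\right) \left(-5\right) = \left(-3\right) \left(-5\right) = 15$)
$d{\left(O,g \right)} = - \frac{15}{2}$ ($d{\left(O,g \right)} = \left(- \frac{1}{2}\right) 15 = - \frac{15}{2}$)
$U{\left(X \right)} = X^{2} + 4 X$
$U{\left(d{\left(4,3 \left(\left(-1\right) 2\right) \right)} \right)} 190 = - \frac{15 \left(4 - \frac{15}{2}\right)}{2} \cdot 190 = \left(- \frac{15}{2}\right) \left(- \frac{7}{2}\right) 190 = \frac{105}{4} \cdot 190 = \frac{9975}{2}$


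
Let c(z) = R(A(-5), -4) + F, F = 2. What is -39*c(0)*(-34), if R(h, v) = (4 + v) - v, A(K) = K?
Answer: 7956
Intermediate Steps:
R(h, v) = 4
c(z) = 6 (c(z) = 4 + 2 = 6)
-39*c(0)*(-34) = -39*6*(-34) = -234*(-34) = 7956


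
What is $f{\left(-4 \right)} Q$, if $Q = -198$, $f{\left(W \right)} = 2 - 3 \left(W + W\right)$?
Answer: $-5148$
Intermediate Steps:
$f{\left(W \right)} = 2 - 6 W$ ($f{\left(W \right)} = 2 - 3 \cdot 2 W = 2 - 6 W$)
$f{\left(-4 \right)} Q = \left(2 - -24\right) \left(-198\right) = \left(2 + 24\right) \left(-198\right) = 26 \left(-198\right) = -5148$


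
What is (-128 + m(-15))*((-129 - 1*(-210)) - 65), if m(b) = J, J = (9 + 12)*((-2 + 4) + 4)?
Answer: -32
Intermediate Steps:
J = 126 (J = 21*(2 + 4) = 21*6 = 126)
m(b) = 126
(-128 + m(-15))*((-129 - 1*(-210)) - 65) = (-128 + 126)*((-129 - 1*(-210)) - 65) = -2*((-129 + 210) - 65) = -2*(81 - 65) = -2*16 = -32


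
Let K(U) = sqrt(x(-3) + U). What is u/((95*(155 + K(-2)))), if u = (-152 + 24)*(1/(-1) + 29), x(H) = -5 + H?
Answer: -111104/456665 + 3584*I*sqrt(10)/2283325 ≈ -0.24329 + 0.0049636*I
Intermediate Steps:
K(U) = sqrt(-8 + U) (K(U) = sqrt((-5 - 3) + U) = sqrt(-8 + U))
u = -3584 (u = -128*(-1 + 29) = -128*28 = -3584)
u/((95*(155 + K(-2)))) = -3584*1/(95*(155 + sqrt(-8 - 2))) = -3584*1/(95*(155 + sqrt(-10))) = -3584*1/(95*(155 + I*sqrt(10))) = -3584/(14725 + 95*I*sqrt(10))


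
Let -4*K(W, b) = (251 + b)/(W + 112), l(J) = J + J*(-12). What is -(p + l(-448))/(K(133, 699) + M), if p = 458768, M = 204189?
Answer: -45442208/20010427 ≈ -2.2709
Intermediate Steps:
l(J) = -11*J (l(J) = J - 12*J = -11*J)
K(W, b) = -(251 + b)/(4*(112 + W)) (K(W, b) = -(251 + b)/(4*(W + 112)) = -(251 + b)/(4*(112 + W)))
-(p + l(-448))/(K(133, 699) + M) = -(458768 - 11*(-448))/((-251 - 1*699)/(4*(112 + 133)) + 204189) = -(458768 + 4928)/((1/4)*(-251 - 699)/245 + 204189) = -463696/((1/4)*(1/245)*(-950) + 204189) = -463696/(-95/98 + 204189) = -463696/20010427/98 = -463696*98/20010427 = -1*45442208/20010427 = -45442208/20010427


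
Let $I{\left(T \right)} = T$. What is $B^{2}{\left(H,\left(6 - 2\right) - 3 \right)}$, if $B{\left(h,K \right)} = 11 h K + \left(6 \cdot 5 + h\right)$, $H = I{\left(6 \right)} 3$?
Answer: $60516$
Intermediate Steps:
$H = 18$ ($H = 6 \cdot 3 = 18$)
$B{\left(h,K \right)} = 30 + h + 11 K h$ ($B{\left(h,K \right)} = 11 K h + \left(30 + h\right) = 30 + h + 11 K h$)
$B^{2}{\left(H,\left(6 - 2\right) - 3 \right)} = \left(30 + 18 + 11 \left(\left(6 - 2\right) - 3\right) 18\right)^{2} = \left(30 + 18 + 11 \left(4 - 3\right) 18\right)^{2} = \left(30 + 18 + 11 \cdot 1 \cdot 18\right)^{2} = \left(30 + 18 + 198\right)^{2} = 246^{2} = 60516$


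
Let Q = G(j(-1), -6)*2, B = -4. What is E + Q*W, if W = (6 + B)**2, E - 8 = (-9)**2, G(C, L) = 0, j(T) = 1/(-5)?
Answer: 89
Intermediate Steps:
j(T) = -1/5
E = 89 (E = 8 + (-9)**2 = 8 + 81 = 89)
W = 4 (W = (6 - 4)**2 = 2**2 = 4)
Q = 0 (Q = 0*2 = 0)
E + Q*W = 89 + 0*4 = 89 + 0 = 89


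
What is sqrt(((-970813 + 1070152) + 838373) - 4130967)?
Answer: 13*I*sqrt(18895) ≈ 1787.0*I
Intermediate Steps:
sqrt(((-970813 + 1070152) + 838373) - 4130967) = sqrt((99339 + 838373) - 4130967) = sqrt(937712 - 4130967) = sqrt(-3193255) = 13*I*sqrt(18895)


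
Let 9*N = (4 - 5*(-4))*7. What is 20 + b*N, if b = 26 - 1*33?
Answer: -332/3 ≈ -110.67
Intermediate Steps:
b = -7 (b = 26 - 33 = -7)
N = 56/3 (N = ((4 - 5*(-4))*7)/9 = ((4 + 20)*7)/9 = (24*7)/9 = (⅑)*168 = 56/3 ≈ 18.667)
20 + b*N = 20 - 7*56/3 = 20 - 392/3 = -332/3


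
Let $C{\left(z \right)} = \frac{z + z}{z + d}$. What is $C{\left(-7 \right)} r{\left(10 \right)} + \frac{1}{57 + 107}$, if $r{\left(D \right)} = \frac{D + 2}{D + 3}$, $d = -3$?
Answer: $\frac{13841}{10660} \approx 1.2984$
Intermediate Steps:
$r{\left(D \right)} = \frac{2 + D}{3 + D}$
$C{\left(z \right)} = \frac{2 z}{-3 + z}$ ($C{\left(z \right)} = \frac{z + z}{z - 3} = \frac{2 z}{-3 + z}$)
$C{\left(-7 \right)} r{\left(10 \right)} + \frac{1}{57 + 107} = 2 \left(-7\right) \frac{1}{-3 - 7} \frac{2 + 10}{3 + 10} + \frac{1}{57 + 107} = 2 \left(-7\right) \frac{1}{-10} \cdot \frac{1}{13} \cdot 12 + \frac{1}{164} = 2 \left(-7\right) \left(- \frac{1}{10}\right) \frac{1}{13} \cdot 12 + \frac{1}{164} = \frac{7}{5} \cdot \frac{12}{13} + \frac{1}{164} = \frac{84}{65} + \frac{1}{164} = \frac{13841}{10660}$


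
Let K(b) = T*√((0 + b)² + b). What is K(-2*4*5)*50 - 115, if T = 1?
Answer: -115 + 100*√390 ≈ 1859.8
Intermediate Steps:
K(b) = √(b + b²) (K(b) = 1*√((0 + b)² + b) = 1*√(b² + b) = 1*√(b + b²) = √(b + b²))
K(-2*4*5)*50 - 115 = √((-2*4*5)*(1 - 2*4*5))*50 - 115 = √((-8*5)*(1 - 8*5))*50 - 115 = √(-40*(1 - 40))*50 - 115 = √(-40*(-39))*50 - 115 = √1560*50 - 115 = (2*√390)*50 - 115 = 100*√390 - 115 = -115 + 100*√390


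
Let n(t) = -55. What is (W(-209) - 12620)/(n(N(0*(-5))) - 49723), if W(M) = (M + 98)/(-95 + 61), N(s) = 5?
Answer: 428969/1692452 ≈ 0.25346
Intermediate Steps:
W(M) = -49/17 - M/34 (W(M) = (98 + M)/(-34) = (98 + M)*(-1/34) = -49/17 - M/34)
(W(-209) - 12620)/(n(N(0*(-5))) - 49723) = ((-49/17 - 1/34*(-209)) - 12620)/(-55 - 49723) = ((-49/17 + 209/34) - 12620)/(-49778) = (111/34 - 12620)*(-1/49778) = -428969/34*(-1/49778) = 428969/1692452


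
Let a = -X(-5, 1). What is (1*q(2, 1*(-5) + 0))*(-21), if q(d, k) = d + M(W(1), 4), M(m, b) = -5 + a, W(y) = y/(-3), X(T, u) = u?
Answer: 84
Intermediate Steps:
W(y) = -y/3 (W(y) = y*(-1/3) = -y/3)
a = -1 (a = -1*1 = -1)
M(m, b) = -6 (M(m, b) = -5 - 1 = -6)
q(d, k) = -6 + d (q(d, k) = d - 6 = -6 + d)
(1*q(2, 1*(-5) + 0))*(-21) = (1*(-6 + 2))*(-21) = (1*(-4))*(-21) = -4*(-21) = 84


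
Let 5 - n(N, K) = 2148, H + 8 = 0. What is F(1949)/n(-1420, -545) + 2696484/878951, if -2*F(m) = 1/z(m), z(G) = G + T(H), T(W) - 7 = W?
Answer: 22513290944903/7338474404728 ≈ 3.0678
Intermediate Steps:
H = -8 (H = -8 + 0 = -8)
n(N, K) = -2143 (n(N, K) = 5 - 1*2148 = 5 - 2148 = -2143)
T(W) = 7 + W
z(G) = -1 + G (z(G) = G + (7 - 8) = G - 1 = -1 + G)
F(m) = -1/(2*(-1 + m))
F(1949)/n(-1420, -545) + 2696484/878951 = -1/(-2 + 2*1949)/(-2143) + 2696484/878951 = -1/(-2 + 3898)*(-1/2143) + 2696484*(1/878951) = -1/3896*(-1/2143) + 2696484/878951 = 1/8349128 + 2696484/878951 = 22513290944903/7338474404728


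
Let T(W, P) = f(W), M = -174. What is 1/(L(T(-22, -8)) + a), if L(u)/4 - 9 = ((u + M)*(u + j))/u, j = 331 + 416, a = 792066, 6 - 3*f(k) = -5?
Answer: 33/21536278 ≈ 1.5323e-6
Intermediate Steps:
f(k) = 11/3 (f(k) = 2 - ⅓*(-5) = 2 + 5/3 = 11/3)
T(W, P) = 11/3
j = 747
L(u) = 36 + 4*(-174 + u)*(747 + u)/u (L(u) = 36 + 4*(((u - 174)*(u + 747))/u) = 36 + 4*(((-174 + u)*(747 + u))/u) = 36 + 4*((-174 + u)*(747 + u)/u) = 36 + 4*(-174 + u)*(747 + u)/u)
1/(L(T(-22, -8)) + a) = 1/((2328 - 519912/11/3 + 4*(11/3)) + 792066) = 1/((2328 - 519912*3/11 + 44/3) + 792066) = 1/((2328 - 1559736/11 + 44/3) + 792066) = 1/(-4601900/33 + 792066) = 1/(21536278/33) = 33/21536278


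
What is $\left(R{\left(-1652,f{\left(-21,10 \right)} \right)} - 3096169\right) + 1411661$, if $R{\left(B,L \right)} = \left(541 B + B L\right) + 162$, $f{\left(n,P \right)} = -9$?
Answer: $-2563210$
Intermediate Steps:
$R{\left(B,L \right)} = 162 + 541 B + B L$
$\left(R{\left(-1652,f{\left(-21,10 \right)} \right)} - 3096169\right) + 1411661 = \left(\left(162 + 541 \left(-1652\right) - -14868\right) - 3096169\right) + 1411661 = \left(\left(162 - 893732 + 14868\right) - 3096169\right) + 1411661 = \left(-878702 - 3096169\right) + 1411661 = -3974871 + 1411661 = -2563210$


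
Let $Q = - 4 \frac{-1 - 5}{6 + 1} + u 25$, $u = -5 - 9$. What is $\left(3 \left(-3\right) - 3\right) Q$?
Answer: $\frac{29112}{7} \approx 4158.9$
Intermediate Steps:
$u = -14$ ($u = -5 - 9 = -14$)
$Q = - \frac{2426}{7}$ ($Q = - 4 \frac{-1 - 5}{6 + 1} - 350 = - 4 \left(- \frac{6}{7}\right) - 350 = - 4 \left(\left(-6\right) \frac{1}{7}\right) - 350 = \left(-4\right) \left(- \frac{6}{7}\right) - 350 = \frac{24}{7} - 350 = - \frac{2426}{7} \approx -346.57$)
$\left(3 \left(-3\right) - 3\right) Q = \left(3 \left(-3\right) - 3\right) \left(- \frac{2426}{7}\right) = \left(-9 - 3\right) \left(- \frac{2426}{7}\right) = \left(-12\right) \left(- \frac{2426}{7}\right) = \frac{29112}{7}$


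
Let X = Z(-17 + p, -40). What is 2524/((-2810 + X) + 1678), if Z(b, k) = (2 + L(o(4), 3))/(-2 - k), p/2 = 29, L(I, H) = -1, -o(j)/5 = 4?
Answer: -95912/43015 ≈ -2.2297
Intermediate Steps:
o(j) = -20 (o(j) = -5*4 = -20)
p = 58 (p = 2*29 = 58)
Z(b, k) = 1/(-2 - k) (Z(b, k) = (2 - 1)/(-2 - k) = 1/(-2 - k))
X = 1/38 (X = -1/(2 - 40) = -1/(-38) = -1*(-1/38) = 1/38 ≈ 0.026316)
2524/((-2810 + X) + 1678) = 2524/((-2810 + 1/38) + 1678) = 2524/(-106779/38 + 1678) = 2524/(-43015/38) = 2524*(-38/43015) = -95912/43015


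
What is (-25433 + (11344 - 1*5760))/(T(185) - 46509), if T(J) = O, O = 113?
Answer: 19849/46396 ≈ 0.42782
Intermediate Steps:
T(J) = 113
(-25433 + (11344 - 1*5760))/(T(185) - 46509) = (-25433 + (11344 - 1*5760))/(113 - 46509) = (-25433 + (11344 - 5760))/(-46396) = (-25433 + 5584)*(-1/46396) = -19849*(-1/46396) = 19849/46396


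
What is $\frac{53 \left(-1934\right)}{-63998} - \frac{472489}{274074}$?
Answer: $- \frac{1072608937}{8770093926} \approx -0.1223$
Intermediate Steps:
$\frac{53 \left(-1934\right)}{-63998} - \frac{472489}{274074} = \left(-102502\right) \left(- \frac{1}{63998}\right) - \frac{472489}{274074} = \frac{51251}{31999} - \frac{472489}{274074} = - \frac{1072608937}{8770093926}$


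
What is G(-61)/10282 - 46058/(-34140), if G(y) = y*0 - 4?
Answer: 118357949/87756870 ≈ 1.3487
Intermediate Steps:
G(y) = -4 (G(y) = 0 - 4 = -4)
G(-61)/10282 - 46058/(-34140) = -4/10282 - 46058/(-34140) = -4*1/10282 - 46058*(-1/34140) = -2/5141 + 23029/17070 = 118357949/87756870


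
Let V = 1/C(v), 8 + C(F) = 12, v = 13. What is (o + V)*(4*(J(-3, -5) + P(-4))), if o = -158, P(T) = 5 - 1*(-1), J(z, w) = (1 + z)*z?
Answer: -7572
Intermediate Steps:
J(z, w) = z*(1 + z)
C(F) = 4 (C(F) = -8 + 12 = 4)
P(T) = 6 (P(T) = 5 + 1 = 6)
V = ¼ (V = 1/4 = ¼ ≈ 0.25000)
(o + V)*(4*(J(-3, -5) + P(-4))) = (-158 + ¼)*(4*(-3*(1 - 3) + 6)) = -631*(-3*(-2) + 6) = -631*(6 + 6) = -631*12 = -631/4*48 = -7572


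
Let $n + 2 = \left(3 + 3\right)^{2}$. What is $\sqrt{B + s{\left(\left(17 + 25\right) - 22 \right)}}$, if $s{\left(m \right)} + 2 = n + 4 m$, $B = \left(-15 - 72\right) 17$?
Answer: $i \sqrt{1367} \approx 36.973 i$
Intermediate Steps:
$n = 34$ ($n = -2 + \left(3 + 3\right)^{2} = -2 + 6^{2} = -2 + 36 = 34$)
$B = -1479$ ($B = \left(-87\right) 17 = -1479$)
$s{\left(m \right)} = 32 + 4 m$ ($s{\left(m \right)} = -2 + \left(34 + 4 m\right) = 32 + 4 m$)
$\sqrt{B + s{\left(\left(17 + 25\right) - 22 \right)}} = \sqrt{-1479 + \left(32 + 4 \left(\left(17 + 25\right) - 22\right)\right)} = \sqrt{-1479 + \left(32 + 4 \left(42 - 22\right)\right)} = \sqrt{-1479 + \left(32 + 4 \cdot 20\right)} = \sqrt{-1479 + \left(32 + 80\right)} = \sqrt{-1479 + 112} = \sqrt{-1367} = i \sqrt{1367}$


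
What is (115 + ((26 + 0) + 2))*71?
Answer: 10153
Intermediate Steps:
(115 + ((26 + 0) + 2))*71 = (115 + (26 + 2))*71 = (115 + 28)*71 = 143*71 = 10153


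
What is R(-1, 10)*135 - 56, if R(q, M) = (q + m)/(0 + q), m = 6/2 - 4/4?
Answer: -191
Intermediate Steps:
m = 2 (m = 6*(1/2) - 4*1/4 = 3 - 1 = 2)
R(q, M) = (2 + q)/q (R(q, M) = (q + 2)/(0 + q) = (2 + q)/q)
R(-1, 10)*135 - 56 = ((2 - 1)/(-1))*135 - 56 = -1*1*135 - 56 = -1*135 - 56 = -135 - 56 = -191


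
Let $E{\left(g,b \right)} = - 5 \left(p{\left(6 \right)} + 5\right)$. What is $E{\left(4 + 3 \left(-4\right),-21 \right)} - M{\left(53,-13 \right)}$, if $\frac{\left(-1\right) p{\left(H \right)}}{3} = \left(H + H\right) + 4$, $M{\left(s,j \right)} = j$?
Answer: $228$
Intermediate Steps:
$p{\left(H \right)} = -12 - 6 H$ ($p{\left(H \right)} = - 3 \left(\left(H + H\right) + 4\right) = - 3 \left(2 H + 4\right) = - 3 \left(4 + 2 H\right) = -12 - 6 H$)
$E{\left(g,b \right)} = 215$ ($E{\left(g,b \right)} = - 5 \left(\left(-12 - 36\right) + 5\right) = - 5 \left(-48 + 5\right) = \left(-5\right) \left(-43\right) = 215$)
$E{\left(4 + 3 \left(-4\right),-21 \right)} - M{\left(53,-13 \right)} = 215 - -13 = 215 + 13 = 228$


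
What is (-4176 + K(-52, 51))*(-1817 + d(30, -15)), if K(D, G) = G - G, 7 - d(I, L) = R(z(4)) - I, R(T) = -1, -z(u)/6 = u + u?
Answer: 7429104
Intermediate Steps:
z(u) = -12*u (z(u) = -6*(u + u) = -12*u)
d(I, L) = 8 + I (d(I, L) = 7 - (-1 - I) = 7 + (1 + I) = 8 + I)
K(D, G) = 0
(-4176 + K(-52, 51))*(-1817 + d(30, -15)) = (-4176 + 0)*(-1817 + (8 + 30)) = -4176*(-1817 + 38) = -4176*(-1779) = 7429104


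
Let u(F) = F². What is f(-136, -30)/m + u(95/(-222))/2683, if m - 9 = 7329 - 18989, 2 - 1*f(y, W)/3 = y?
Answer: -54637644133/1540599752772 ≈ -0.035465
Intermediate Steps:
f(y, W) = 6 - 3*y
m = -11651 (m = 9 + (7329 - 18989) = 9 - 11660 = -11651)
f(-136, -30)/m + u(95/(-222))/2683 = (6 - 3*(-136))/(-11651) + (95/(-222))²/2683 = (6 + 408)*(-1/11651) + (95*(-1/222))²*(1/2683) = 414*(-1/11651) + (-95/222)²*(1/2683) = -414/11651 + (9025/49284)*(1/2683) = -414/11651 + 9025/132228972 = -54637644133/1540599752772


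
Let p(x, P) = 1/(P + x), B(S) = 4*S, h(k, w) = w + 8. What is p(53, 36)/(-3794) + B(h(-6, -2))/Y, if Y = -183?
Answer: -2701389/20597626 ≈ -0.13115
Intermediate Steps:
h(k, w) = 8 + w
p(53, 36)/(-3794) + B(h(-6, -2))/Y = 1/((36 + 53)*(-3794)) + (4*(8 - 2))/(-183) = -1/3794/89 + (4*6)*(-1/183) = (1/89)*(-1/3794) + 24*(-1/183) = -1/337666 - 8/61 = -2701389/20597626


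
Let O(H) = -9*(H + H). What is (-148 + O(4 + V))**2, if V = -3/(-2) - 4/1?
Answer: 30625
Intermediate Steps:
V = -5/2 (V = -3*(-1/2) - 4*1 = 3/2 - 4 = -5/2 ≈ -2.5000)
O(H) = -18*H
(-148 + O(4 + V))**2 = (-148 - 18*(4 - 5/2))**2 = (-148 - 18*3/2)**2 = (-148 - 27)**2 = (-175)**2 = 30625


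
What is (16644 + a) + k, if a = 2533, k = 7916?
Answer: 27093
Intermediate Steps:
(16644 + a) + k = (16644 + 2533) + 7916 = 19177 + 7916 = 27093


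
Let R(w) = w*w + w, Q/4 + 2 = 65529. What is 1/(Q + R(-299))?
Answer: 1/351210 ≈ 2.8473e-6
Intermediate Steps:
Q = 262108 (Q = -8 + 4*65529 = -8 + 262116 = 262108)
R(w) = w + w² (R(w) = w² + w = w + w²)
1/(Q + R(-299)) = 1/(262108 - 299*(1 - 299)) = 1/(262108 - 299*(-298)) = 1/(262108 + 89102) = 1/351210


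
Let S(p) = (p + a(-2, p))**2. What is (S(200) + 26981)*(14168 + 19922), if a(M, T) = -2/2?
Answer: 2269780380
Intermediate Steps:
a(M, T) = -1 (a(M, T) = -2*1/2 = -1)
S(p) = (-1 + p)**2 (S(p) = (p - 1)**2 = (-1 + p)**2)
(S(200) + 26981)*(14168 + 19922) = ((-1 + 200)**2 + 26981)*(14168 + 19922) = (199**2 + 26981)*34090 = (39601 + 26981)*34090 = 66582*34090 = 2269780380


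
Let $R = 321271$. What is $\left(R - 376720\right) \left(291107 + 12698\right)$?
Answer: $-16845683445$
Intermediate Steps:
$\left(R - 376720\right) \left(291107 + 12698\right) = \left(321271 - 376720\right) \left(291107 + 12698\right) = \left(-55449\right) 303805 = -16845683445$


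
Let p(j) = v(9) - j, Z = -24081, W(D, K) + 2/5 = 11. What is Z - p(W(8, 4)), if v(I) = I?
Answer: -120397/5 ≈ -24079.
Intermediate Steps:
W(D, K) = 53/5 (W(D, K) = -2/5 + 11 = 53/5)
p(j) = 9 - j
Z - p(W(8, 4)) = -24081 - (9 - 1*53/5) = -24081 - (9 - 53/5) = -24081 - 1*(-8/5) = -24081 + 8/5 = -120397/5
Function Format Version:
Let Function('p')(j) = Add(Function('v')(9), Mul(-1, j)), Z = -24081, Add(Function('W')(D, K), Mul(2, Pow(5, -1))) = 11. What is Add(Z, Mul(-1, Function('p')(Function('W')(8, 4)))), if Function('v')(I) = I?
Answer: Rational(-120397, 5) ≈ -24079.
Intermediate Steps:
Function('W')(D, K) = Rational(53, 5) (Function('W')(D, K) = Add(Rational(-2, 5), 11) = Rational(53, 5))
Function('p')(j) = Add(9, Mul(-1, j))
Add(Z, Mul(-1, Function('p')(Function('W')(8, 4)))) = Add(-24081, Mul(-1, Add(9, Mul(-1, Rational(53, 5))))) = Add(-24081, Mul(-1, Add(9, Rational(-53, 5)))) = Add(-24081, Mul(-1, Rational(-8, 5))) = Add(-24081, Rational(8, 5)) = Rational(-120397, 5)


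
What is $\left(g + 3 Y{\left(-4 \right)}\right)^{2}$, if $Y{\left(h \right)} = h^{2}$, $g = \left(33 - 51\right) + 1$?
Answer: $961$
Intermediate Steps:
$g = -17$ ($g = -18 + 1 = -17$)
$\left(g + 3 Y{\left(-4 \right)}\right)^{2} = \left(-17 + 3 \left(-4\right)^{2}\right)^{2} = \left(-17 + 3 \cdot 16\right)^{2} = \left(-17 + 48\right)^{2} = 31^{2} = 961$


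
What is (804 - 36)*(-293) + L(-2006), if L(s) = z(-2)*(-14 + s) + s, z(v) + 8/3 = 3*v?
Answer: -628570/3 ≈ -2.0952e+5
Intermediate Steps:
z(v) = -8/3 + 3*v
L(s) = 364/3 - 23*s/3 (L(s) = (-8/3 + 3*(-2))*(-14 + s) + s = (-8/3 - 6)*(-14 + s) + s = -26*(-14 + s)/3 + s = (364/3 - 26*s/3) + s = 364/3 - 23*s/3)
(804 - 36)*(-293) + L(-2006) = (804 - 36)*(-293) + (364/3 - 23/3*(-2006)) = 768*(-293) + (364/3 + 46138/3) = -225024 + 46502/3 = -628570/3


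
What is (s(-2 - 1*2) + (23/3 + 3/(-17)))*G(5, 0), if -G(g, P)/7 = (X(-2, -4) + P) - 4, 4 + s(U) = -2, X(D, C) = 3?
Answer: 532/51 ≈ 10.431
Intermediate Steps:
s(U) = -6 (s(U) = -4 - 2 = -6)
G(g, P) = 7 - 7*P (G(g, P) = -7*((3 + P) - 4) = -7*(-1 + P) = 7 - 7*P)
(s(-2 - 1*2) + (23/3 + 3/(-17)))*G(5, 0) = (-6 + (23/3 + 3/(-17)))*(7 - 7*0) = (-6 + (23*(⅓) + 3*(-1/17)))*(7 + 0) = (-6 + (23/3 - 3/17))*7 = (-6 + 382/51)*7 = (76/51)*7 = 532/51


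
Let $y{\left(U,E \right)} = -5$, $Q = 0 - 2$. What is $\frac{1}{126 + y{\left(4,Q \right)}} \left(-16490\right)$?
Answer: $- \frac{16490}{121} \approx -136.28$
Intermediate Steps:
$Q = -2$ ($Q = 0 - 2 = -2$)
$\frac{1}{126 + y{\left(4,Q \right)}} \left(-16490\right) = \frac{1}{126 - 5} \left(-16490\right) = \frac{1}{121} \left(-16490\right) = - \frac{16490}{121}$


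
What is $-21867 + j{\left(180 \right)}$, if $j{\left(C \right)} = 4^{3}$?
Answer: $-21803$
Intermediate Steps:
$j{\left(C \right)} = 64$
$-21867 + j{\left(180 \right)} = -21867 + 64 = -21803$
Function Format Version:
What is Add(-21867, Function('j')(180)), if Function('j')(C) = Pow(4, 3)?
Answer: -21803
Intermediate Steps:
Function('j')(C) = 64
Add(-21867, Function('j')(180)) = Add(-21867, 64) = -21803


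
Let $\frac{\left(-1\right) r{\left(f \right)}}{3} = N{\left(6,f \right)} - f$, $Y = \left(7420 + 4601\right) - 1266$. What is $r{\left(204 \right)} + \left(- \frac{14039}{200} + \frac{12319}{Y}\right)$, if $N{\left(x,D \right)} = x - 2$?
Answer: $\frac{228414871}{430200} \approx 530.95$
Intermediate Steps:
$N{\left(x,D \right)} = -2 + x$
$Y = 10755$ ($Y = 12021 - 1266 = 10755$)
$r{\left(f \right)} = -12 + 3 f$ ($r{\left(f \right)} = - 3 \left(\left(-2 + 6\right) - f\right) = - 3 \left(4 - f\right) = -12 + 3 f$)
$r{\left(204 \right)} + \left(- \frac{14039}{200} + \frac{12319}{Y}\right) = \left(-12 + 3 \cdot 204\right) + \left(- \frac{14039}{200} + \frac{12319}{10755}\right) = \left(-12 + 612\right) + \left(\left(-14039\right) \frac{1}{200} + 12319 \cdot \frac{1}{10755}\right) = 600 + \left(- \frac{14039}{200} + \frac{12319}{10755}\right) = 600 - \frac{29705129}{430200} = \frac{228414871}{430200}$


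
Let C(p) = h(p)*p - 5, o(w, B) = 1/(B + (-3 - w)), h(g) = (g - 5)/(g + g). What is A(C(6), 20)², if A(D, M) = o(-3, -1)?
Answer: 1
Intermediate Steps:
h(g) = (-5 + g)/(2*g) (h(g) = (-5 + g)/((2*g)) = (-5 + g)*(1/(2*g)) = (-5 + g)/(2*g))
o(w, B) = 1/(-3 + B - w)
C(p) = -15/2 + p/2 (C(p) = ((-5 + p)/(2*p))*p - 5 = (-5/2 + p/2) - 5 = -15/2 + p/2)
A(D, M) = -1 (A(D, M) = -1/(3 - 3 - 1*(-1)) = -1/(3 - 3 + 1) = -1/1 = -1*1 = -1)
A(C(6), 20)² = (-1)² = 1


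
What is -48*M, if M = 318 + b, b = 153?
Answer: -22608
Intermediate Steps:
M = 471 (M = 318 + 153 = 471)
-48*M = -48*471 = -22608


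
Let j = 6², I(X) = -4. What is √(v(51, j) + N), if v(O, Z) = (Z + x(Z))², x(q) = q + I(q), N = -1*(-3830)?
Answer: √8454 ≈ 91.946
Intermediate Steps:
j = 36
N = 3830
x(q) = -4 + q (x(q) = q - 4 = -4 + q)
v(O, Z) = (-4 + 2*Z)² (v(O, Z) = (Z + (-4 + Z))² = (-4 + 2*Z)²)
√(v(51, j) + N) = √(4*(-2 + 36)² + 3830) = √(4*34² + 3830) = √(4*1156 + 3830) = √(4624 + 3830) = √8454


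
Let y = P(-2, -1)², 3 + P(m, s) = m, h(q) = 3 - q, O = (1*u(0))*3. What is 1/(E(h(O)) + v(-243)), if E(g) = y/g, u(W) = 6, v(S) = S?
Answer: -3/734 ≈ -0.0040872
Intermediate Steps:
O = 18 (O = (1*6)*3 = 6*3 = 18)
P(m, s) = -3 + m
y = 25 (y = (-3 - 2)² = (-5)² = 25)
E(g) = 25/g
1/(E(h(O)) + v(-243)) = 1/(25/(3 - 1*18) - 243) = 1/(25/(3 - 18) - 243) = 1/(25/(-15) - 243) = 1/(25*(-1/15) - 243) = 1/(-5/3 - 243) = 1/(-734/3) = -3/734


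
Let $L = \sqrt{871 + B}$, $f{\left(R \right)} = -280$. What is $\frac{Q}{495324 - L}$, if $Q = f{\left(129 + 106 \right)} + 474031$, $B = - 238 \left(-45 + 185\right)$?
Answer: $\frac{234660240324}{245345897425} + \frac{473751 i \sqrt{32449}}{245345897425} \approx 0.95645 + 0.00034783 i$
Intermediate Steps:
$B = -33320$ ($B = \left(-238\right) 140 = -33320$)
$L = i \sqrt{32449}$ ($L = \sqrt{871 - 33320} = \sqrt{-32449} = i \sqrt{32449} \approx 180.14 i$)
$Q = 473751$ ($Q = -280 + 474031 = 473751$)
$\frac{Q}{495324 - L} = \frac{473751}{495324 - i \sqrt{32449}}$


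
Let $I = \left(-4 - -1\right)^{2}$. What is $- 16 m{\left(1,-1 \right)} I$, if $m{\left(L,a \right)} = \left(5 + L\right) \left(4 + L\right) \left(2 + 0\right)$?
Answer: $-8640$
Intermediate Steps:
$I = 9$ ($I = \left(-4 + \left(-3 + 4\right)\right)^{2} = \left(-4 + 1\right)^{2} = \left(-3\right)^{2} = 9$)
$m{\left(L,a \right)} = \left(5 + L\right) \left(8 + 2 L\right)$ ($m{\left(L,a \right)} = \left(5 + L\right) \left(4 + L\right) 2 = \left(5 + L\right) \left(8 + 2 L\right)$)
$- 16 m{\left(1,-1 \right)} I = - 16 \left(40 + 2 \cdot 1^{2} + 18 \cdot 1\right) 9 = - 16 \left(40 + 2 \cdot 1 + 18\right) 9 = - 16 \left(40 + 2 + 18\right) 9 = \left(-16\right) 60 \cdot 9 = \left(-960\right) 9 = -8640$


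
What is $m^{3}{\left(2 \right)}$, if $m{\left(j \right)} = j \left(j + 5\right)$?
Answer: $2744$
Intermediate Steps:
$m{\left(j \right)} = j \left(5 + j\right)$
$m^{3}{\left(2 \right)} = \left(2 \left(5 + 2\right)\right)^{3} = \left(2 \cdot 7\right)^{3} = 14^{3} = 2744$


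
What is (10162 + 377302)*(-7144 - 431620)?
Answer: -170005254496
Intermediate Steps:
(10162 + 377302)*(-7144 - 431620) = 387464*(-438764) = -170005254496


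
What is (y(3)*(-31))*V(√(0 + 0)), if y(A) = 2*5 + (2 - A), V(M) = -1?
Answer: 279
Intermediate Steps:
y(A) = 12 - A (y(A) = 10 + (2 - A) = 12 - A)
(y(3)*(-31))*V(√(0 + 0)) = ((12 - 1*3)*(-31))*(-1) = ((12 - 3)*(-31))*(-1) = (9*(-31))*(-1) = -279*(-1) = 279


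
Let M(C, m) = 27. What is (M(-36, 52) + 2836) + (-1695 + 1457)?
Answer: 2625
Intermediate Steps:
(M(-36, 52) + 2836) + (-1695 + 1457) = (27 + 2836) + (-1695 + 1457) = 2863 - 238 = 2625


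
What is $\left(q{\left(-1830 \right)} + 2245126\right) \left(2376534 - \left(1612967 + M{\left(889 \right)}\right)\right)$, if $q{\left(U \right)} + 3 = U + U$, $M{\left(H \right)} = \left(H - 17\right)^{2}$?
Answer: $7134576729$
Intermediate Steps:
$M{\left(H \right)} = \left(-17 + H\right)^{2}$
$q{\left(U \right)} = -3 + 2 U$ ($q{\left(U \right)} = -3 + \left(U + U\right) = -3 + 2 U$)
$\left(q{\left(-1830 \right)} + 2245126\right) \left(2376534 - \left(1612967 + M{\left(889 \right)}\right)\right) = \left(\left(-3 + 2 \left(-1830\right)\right) + 2245126\right) \left(2376534 - \left(1612967 + \left(-17 + 889\right)^{2}\right)\right) = \left(\left(-3 - 3660\right) + 2245126\right) \left(2376534 - 2373351\right) = \left(-3663 + 2245126\right) \left(2376534 - 2373351\right) = 2241463 \left(2376534 - 2373351\right) = 2241463 \cdot 3183 = 7134576729$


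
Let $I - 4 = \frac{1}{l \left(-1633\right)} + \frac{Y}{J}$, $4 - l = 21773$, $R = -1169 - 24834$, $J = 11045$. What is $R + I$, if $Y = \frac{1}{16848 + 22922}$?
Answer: $- \frac{405978111772831543523}{15615143342948050} \approx -25999.0$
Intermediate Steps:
$R = -26003$ ($R = -1169 - 24834 = -26003$)
$l = -21769$ ($l = 4 - 21773 = -21769$)
$Y = \frac{1}{39770} \approx 2.5145 \cdot 10^{-5}$
$I = \frac{62460573846600627}{15615143342948050}$ ($I = 4 + \left(\frac{1}{\left(-21769\right) \left(-1633\right)} + \frac{1}{39770 \cdot 11045}\right) = 4 + \left(\left(- \frac{1}{21769}\right) \left(- \frac{1}{1633}\right) + \frac{1}{39770} \cdot \frac{1}{11045}\right) = 4 + \left(\frac{1}{35548777} + \frac{1}{439259650}\right) = 4 + \frac{474808427}{15615143342948050} = \frac{62460573846600627}{15615143342948050} \approx 4.0$)
$R + I = -26003 + \frac{62460573846600627}{15615143342948050} = - \frac{405978111772831543523}{15615143342948050}$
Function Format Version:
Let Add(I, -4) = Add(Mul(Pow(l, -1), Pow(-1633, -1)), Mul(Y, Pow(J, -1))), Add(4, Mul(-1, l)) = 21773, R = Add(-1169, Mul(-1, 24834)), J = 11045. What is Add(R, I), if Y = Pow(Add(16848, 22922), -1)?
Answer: Rational(-405978111772831543523, 15615143342948050) ≈ -25999.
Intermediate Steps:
R = -26003 (R = Add(-1169, -24834) = -26003)
l = -21769 (l = Add(4, Mul(-1, 21773)) = Add(4, -21773) = -21769)
Y = Rational(1, 39770) (Y = Pow(39770, -1) = Rational(1, 39770) ≈ 2.5145e-5)
I = Rational(62460573846600627, 15615143342948050) (I = Add(4, Add(Mul(Pow(-21769, -1), Pow(-1633, -1)), Mul(Rational(1, 39770), Pow(11045, -1)))) = Add(4, Add(Mul(Rational(-1, 21769), Rational(-1, 1633)), Mul(Rational(1, 39770), Rational(1, 11045)))) = Add(4, Add(Rational(1, 35548777), Rational(1, 439259650))) = Add(4, Rational(474808427, 15615143342948050)) = Rational(62460573846600627, 15615143342948050) ≈ 4.0000)
Add(R, I) = Add(-26003, Rational(62460573846600627, 15615143342948050)) = Rational(-405978111772831543523, 15615143342948050)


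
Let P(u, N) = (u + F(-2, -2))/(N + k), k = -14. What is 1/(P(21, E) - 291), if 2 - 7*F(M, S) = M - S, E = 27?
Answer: -91/26332 ≈ -0.0034559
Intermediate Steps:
F(M, S) = 2/7 - M/7 + S/7 (F(M, S) = 2/7 - (M - S)/7 = 2/7 + (-M/7 + S/7) = 2/7 - M/7 + S/7)
P(u, N) = (2/7 + u)/(-14 + N) (P(u, N) = (u + (2/7 - ⅐*(-2) + (⅐)*(-2)))/(N - 14) = (u + (2/7 + 2/7 - 2/7))/(-14 + N) = (u + 2/7)/(-14 + N) = (2/7 + u)/(-14 + N))
1/(P(21, E) - 291) = 1/((2/7 + 21)/(-14 + 27) - 291) = 1/((149/7)/13 - 291) = 1/((1/13)*(149/7) - 291) = 1/(149/91 - 291) = 1/(-26332/91) = -91/26332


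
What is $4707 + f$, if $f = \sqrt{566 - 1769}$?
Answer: $4707 + i \sqrt{1203} \approx 4707.0 + 34.684 i$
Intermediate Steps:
$f = i \sqrt{1203}$ ($f = \sqrt{566 - 1769} = \sqrt{-1203} = i \sqrt{1203} \approx 34.684 i$)
$4707 + f = 4707 + i \sqrt{1203}$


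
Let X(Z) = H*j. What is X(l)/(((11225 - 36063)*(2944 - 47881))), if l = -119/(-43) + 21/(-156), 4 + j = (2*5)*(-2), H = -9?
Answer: 12/62008067 ≈ 1.9352e-7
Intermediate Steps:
j = -24 (j = -4 + (2*5)*(-2) = -4 + 10*(-2) = -4 - 20 = -24)
l = 5887/2236 (l = -119*(-1/43) + 21*(-1/156) = 119/43 - 7/52 = 5887/2236 ≈ 2.6328)
X(Z) = 216 (X(Z) = -9*(-24) = 216)
X(l)/(((11225 - 36063)*(2944 - 47881))) = 216/(((11225 - 36063)*(2944 - 47881))) = 216/((-24838*(-44937))) = 216/1116145206 = 216*(1/1116145206) = 12/62008067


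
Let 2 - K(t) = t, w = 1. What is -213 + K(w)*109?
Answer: -104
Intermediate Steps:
K(t) = 2 - t
-213 + K(w)*109 = -213 + (2 - 1*1)*109 = -213 + (2 - 1)*109 = -213 + 1*109 = -213 + 109 = -104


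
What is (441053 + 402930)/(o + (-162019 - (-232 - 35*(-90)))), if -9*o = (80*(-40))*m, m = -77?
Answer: -7595847/1730833 ≈ -4.3885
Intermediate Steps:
o = -246400/9 (o = -80*(-40)*(-77)/9 = -(-3200)*(-77)/9 = -1/9*246400 = -246400/9 ≈ -27378.)
(441053 + 402930)/(o + (-162019 - (-232 - 35*(-90)))) = (441053 + 402930)/(-246400/9 + (-162019 - (-232 - 35*(-90)))) = 843983/(-246400/9 + (-162019 - (-232 + 3150))) = 843983/(-246400/9 + (-162019 - 1*2918)) = 843983/(-246400/9 + (-162019 - 2918)) = 843983/(-246400/9 - 164937) = 843983/(-1730833/9) = 843983*(-9/1730833) = -7595847/1730833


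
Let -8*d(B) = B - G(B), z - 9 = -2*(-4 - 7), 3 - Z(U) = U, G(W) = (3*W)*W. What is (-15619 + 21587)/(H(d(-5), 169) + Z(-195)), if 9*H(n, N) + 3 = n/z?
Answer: 1665072/55159 ≈ 30.187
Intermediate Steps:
G(W) = 3*W²
Z(U) = 3 - U
z = 31 (z = 9 - 2*(-4 - 7) = 9 - 2*(-11) = 9 + 22 = 31)
d(B) = -B/8 + 3*B²/8 (d(B) = -(B - 3*B²)/8 = -B/8 + 3*B²/8)
H(n, N) = -⅓ + n/279 (H(n, N) = -⅓ + (n/31)/9 = -⅓ + n/279)
(-15619 + 21587)/(H(d(-5), 169) + Z(-195)) = (-15619 + 21587)/((-⅓ + ((⅛)*(-5)*(-1 + 3*(-5)))/279) + (3 - 1*(-195))) = 5968/((-⅓ + ((⅛)*(-5)*(-1 - 15))/279) + (3 + 195)) = 5968/((-⅓ + ((⅛)*(-5)*(-16))/279) + 198) = 5968/((-⅓ + (1/279)*10) + 198) = 5968/((-⅓ + 10/279) + 198) = 5968/(-83/279 + 198) = 5968/(55159/279) = 5968*(279/55159) = 1665072/55159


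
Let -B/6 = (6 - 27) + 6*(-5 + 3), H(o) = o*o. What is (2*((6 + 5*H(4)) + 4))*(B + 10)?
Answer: 37440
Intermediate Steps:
H(o) = o**2
B = 198 (B = -6*((6 - 27) + 6*(-5 + 3)) = -6*(-21 + 6*(-2)) = -6*(-21 - 12) = -6*(-33) = 198)
(2*((6 + 5*H(4)) + 4))*(B + 10) = (2*((6 + 5*4**2) + 4))*(198 + 10) = (2*((6 + 5*16) + 4))*208 = (2*((6 + 80) + 4))*208 = (2*(86 + 4))*208 = (2*90)*208 = 180*208 = 37440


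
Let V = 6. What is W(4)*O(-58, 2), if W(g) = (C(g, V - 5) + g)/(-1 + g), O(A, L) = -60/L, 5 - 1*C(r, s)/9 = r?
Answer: -130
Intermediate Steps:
C(r, s) = 45 - 9*r
W(g) = (45 - 8*g)/(-1 + g) (W(g) = ((45 - 9*g) + g)/(-1 + g) = (45 - 8*g)/(-1 + g))
W(4)*O(-58, 2) = ((45 - 8*4)/(-1 + 4))*(-60/2) = ((45 - 32)/3)*(-60*1/2) = ((1/3)*13)*(-30) = (13/3)*(-30) = -130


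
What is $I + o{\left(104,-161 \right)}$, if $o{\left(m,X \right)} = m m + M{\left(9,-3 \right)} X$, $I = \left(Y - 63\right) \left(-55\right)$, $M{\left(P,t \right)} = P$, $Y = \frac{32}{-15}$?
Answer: $\frac{38848}{3} \approx 12949.0$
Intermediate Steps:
$Y = - \frac{32}{15}$ ($Y = 32 \left(- \frac{1}{15}\right) = - \frac{32}{15} \approx -2.1333$)
$I = \frac{10747}{3}$ ($I = \left(- \frac{32}{15} - 63\right) \left(-55\right) = \left(- \frac{977}{15}\right) \left(-55\right) = \frac{10747}{3} \approx 3582.3$)
$o{\left(m,X \right)} = m^{2} + 9 X$ ($o{\left(m,X \right)} = m m + 9 X = m^{2} + 9 X$)
$I + o{\left(104,-161 \right)} = \frac{10747}{3} + \left(104^{2} + 9 \left(-161\right)\right) = \frac{10747}{3} + \left(10816 - 1449\right) = \frac{10747}{3} + 9367 = \frac{38848}{3}$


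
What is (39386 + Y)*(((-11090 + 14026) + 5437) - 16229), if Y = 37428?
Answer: -603450784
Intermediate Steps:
(39386 + Y)*(((-11090 + 14026) + 5437) - 16229) = (39386 + 37428)*(((-11090 + 14026) + 5437) - 16229) = 76814*((2936 + 5437) - 16229) = 76814*(8373 - 16229) = 76814*(-7856) = -603450784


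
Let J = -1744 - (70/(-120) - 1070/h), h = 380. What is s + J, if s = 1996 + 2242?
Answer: 569407/228 ≈ 2497.4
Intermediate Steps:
J = -396857/228 (J = -1744 - (70/(-120) - 1070/380) = -1744 - (70*(-1/120) - 1070*1/380) = -1744 - (-7/12 - 107/38) = -1744 - 1*(-775/228) = -1744 + 775/228 = -396857/228 ≈ -1740.6)
s = 4238
s + J = 4238 - 396857/228 = 569407/228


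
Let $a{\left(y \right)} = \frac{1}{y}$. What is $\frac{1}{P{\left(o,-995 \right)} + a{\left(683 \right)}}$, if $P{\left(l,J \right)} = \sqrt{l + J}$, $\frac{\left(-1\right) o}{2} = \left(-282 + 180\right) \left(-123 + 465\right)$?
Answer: $- \frac{683}{32081847996} + \frac{466489 \sqrt{68773}}{32081847996} \approx 0.0038132$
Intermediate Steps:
$o = 69768$ ($o = - 2 \left(-282 + 180\right) \left(-123 + 465\right) = - 2 \left(\left(-102\right) 342\right) = \left(-2\right) \left(-34884\right) = 69768$)
$P{\left(l,J \right)} = \sqrt{J + l}$
$\frac{1}{P{\left(o,-995 \right)} + a{\left(683 \right)}} = \frac{1}{\sqrt{-995 + 69768} + \frac{1}{683}} = \frac{1}{\sqrt{68773} + \frac{1}{683}} = \frac{1}{\frac{1}{683} + \sqrt{68773}}$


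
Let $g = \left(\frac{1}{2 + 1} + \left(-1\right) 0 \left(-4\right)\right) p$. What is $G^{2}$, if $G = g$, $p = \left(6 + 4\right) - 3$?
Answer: $\frac{49}{9} \approx 5.4444$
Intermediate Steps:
$p = 7$ ($p = 10 - 3 = 7$)
$g = \frac{7}{3}$ ($g = \left(\frac{1}{2 + 1} + \left(-1\right) 0 \left(-4\right)\right) 7 = \left(\frac{1}{3} + 0 \left(-4\right)\right) 7 = \left(\frac{1}{3} + 0\right) 7 = \frac{1}{3} \cdot 7 = \frac{7}{3} \approx 2.3333$)
$G = \frac{7}{3} \approx 2.3333$
$G^{2} = \left(\frac{7}{3}\right)^{2} = \frac{49}{9}$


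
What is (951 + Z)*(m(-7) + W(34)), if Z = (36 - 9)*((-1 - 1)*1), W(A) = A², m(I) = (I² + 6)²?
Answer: 3750357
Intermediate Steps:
m(I) = (6 + I²)²
Z = -54 (Z = 27*(-2*1) = 27*(-2) = -54)
(951 + Z)*(m(-7) + W(34)) = (951 - 54)*((6 + (-7)²)² + 34²) = 897*((6 + 49)² + 1156) = 897*(55² + 1156) = 897*(3025 + 1156) = 897*4181 = 3750357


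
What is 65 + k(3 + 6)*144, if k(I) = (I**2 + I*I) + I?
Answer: 24689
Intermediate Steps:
k(I) = I + 2*I**2 (k(I) = (I**2 + I**2) + I = 2*I**2 + I = I + 2*I**2)
65 + k(3 + 6)*144 = 65 + ((3 + 6)*(1 + 2*(3 + 6)))*144 = 65 + (9*(1 + 2*9))*144 = 65 + (9*(1 + 18))*144 = 65 + (9*19)*144 = 65 + 171*144 = 65 + 24624 = 24689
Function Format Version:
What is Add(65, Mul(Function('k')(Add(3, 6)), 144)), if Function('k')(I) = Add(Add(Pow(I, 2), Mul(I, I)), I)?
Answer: 24689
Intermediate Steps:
Function('k')(I) = Add(I, Mul(2, Pow(I, 2))) (Function('k')(I) = Add(Add(Pow(I, 2), Pow(I, 2)), I) = Add(Mul(2, Pow(I, 2)), I) = Add(I, Mul(2, Pow(I, 2))))
Add(65, Mul(Function('k')(Add(3, 6)), 144)) = Add(65, Mul(Mul(Add(3, 6), Add(1, Mul(2, Add(3, 6)))), 144)) = Add(65, Mul(Mul(9, Add(1, Mul(2, 9))), 144)) = Add(65, Mul(Mul(9, Add(1, 18)), 144)) = Add(65, Mul(Mul(9, 19), 144)) = Add(65, Mul(171, 144)) = Add(65, 24624) = 24689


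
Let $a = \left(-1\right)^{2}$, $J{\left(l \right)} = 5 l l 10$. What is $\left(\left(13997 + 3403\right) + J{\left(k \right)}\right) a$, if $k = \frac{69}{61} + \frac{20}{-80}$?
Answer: $\frac{519118825}{29768} \approx 17439.0$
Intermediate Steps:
$k = \frac{215}{244}$ ($k = 69 \cdot \frac{1}{61} + 20 \left(- \frac{1}{80}\right) = \frac{69}{61} - \frac{1}{4} = \frac{215}{244} \approx 0.88115$)
$J{\left(l \right)} = 50 l^{2}$ ($J{\left(l \right)} = 5 l^{2} \cdot 10 = 50 l^{2}$)
$a = 1$
$\left(\left(13997 + 3403\right) + J{\left(k \right)}\right) a = \left(\left(13997 + 3403\right) + 50 \left(\frac{215}{244}\right)^{2}\right) 1 = \left(17400 + 50 \cdot \frac{46225}{59536}\right) 1 = \left(17400 + \frac{1155625}{29768}\right) 1 = \frac{519118825}{29768} \cdot 1 = \frac{519118825}{29768}$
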